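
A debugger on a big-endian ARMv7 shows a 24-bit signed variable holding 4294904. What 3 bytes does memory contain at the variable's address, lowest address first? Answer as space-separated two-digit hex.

4294904 in hexadecimal, padded to 24 bits, is 0x4188F8.
Split into bytes (most-significant first): 41 88 F8.
In big-endian order the high byte comes first in memory.
So the memory order matches the most-significant-first order: 41 88 F8.

41 88 F8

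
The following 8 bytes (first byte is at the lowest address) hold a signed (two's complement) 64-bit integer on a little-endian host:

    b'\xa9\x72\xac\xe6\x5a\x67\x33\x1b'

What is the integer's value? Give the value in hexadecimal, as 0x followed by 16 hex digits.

0x1B33675AE6AC72A9

In little-endian order the low byte comes first in memory.
Reassemble most-significant byte first: 1B 33 67 5A E6 AC 72 A9 → 0x1B33675AE6AC72A9.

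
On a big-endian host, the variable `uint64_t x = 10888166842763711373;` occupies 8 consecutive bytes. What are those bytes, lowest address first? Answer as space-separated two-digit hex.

10888166842763711373 in hexadecimal, padded to 64 bits, is 0x971A8A0E361E138D.
Split into bytes (most-significant first): 97 1A 8A 0E 36 1E 13 8D.
Big-endian stores the most-significant byte at the lowest address.
So the memory order matches the most-significant-first order: 97 1A 8A 0E 36 1E 13 8D.

97 1A 8A 0E 36 1E 13 8D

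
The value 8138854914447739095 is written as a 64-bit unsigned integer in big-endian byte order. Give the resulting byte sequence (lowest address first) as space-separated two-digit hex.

70 F3 05 6C 56 19 88 D7

8138854914447739095 in hexadecimal, padded to 64 bits, is 0x70F3056C561988D7.
Split into bytes (most-significant first): 70 F3 05 6C 56 19 88 D7.
In big-endian order the high byte comes first in memory.
So the memory order matches the most-significant-first order: 70 F3 05 6C 56 19 88 D7.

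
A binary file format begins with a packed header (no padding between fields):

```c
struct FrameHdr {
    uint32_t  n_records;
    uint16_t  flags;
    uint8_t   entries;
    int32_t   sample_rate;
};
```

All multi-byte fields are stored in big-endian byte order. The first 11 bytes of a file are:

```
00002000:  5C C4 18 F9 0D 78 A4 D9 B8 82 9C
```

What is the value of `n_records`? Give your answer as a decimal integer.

`n_records` is the first field, at byte offset 0, occupying 4 bytes.
Bytes at offsets 0..3: 5C C4 18 F9.
Big-endian: lowest address holds the most-significant byte.
The bytes are already most-significant first: 0x5CC418F9.
0x5CC418F9 = 1556355321.

1556355321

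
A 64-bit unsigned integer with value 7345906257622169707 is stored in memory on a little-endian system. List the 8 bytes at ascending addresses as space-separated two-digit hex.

6B 78 E3 2E D2 E6 F1 65

7345906257622169707 in hexadecimal, padded to 64 bits, is 0x65F1E6D22EE3786B.
Split into bytes (most-significant first): 65 F1 E6 D2 2E E3 78 6B.
Little-endian stores the least-significant byte at the lowest address.
So at ascending addresses the bytes are 6B 78 E3 2E D2 E6 F1 65.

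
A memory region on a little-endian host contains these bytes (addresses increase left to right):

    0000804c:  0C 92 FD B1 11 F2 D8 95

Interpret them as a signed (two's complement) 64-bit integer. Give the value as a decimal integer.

-7649097809274236404

In little-endian order the low byte comes first in memory.
Reassemble most-significant byte first: 95 D8 F2 11 B1 FD 92 0C → 0x95D8F211B1FD920C.
Top bit is set, so as a signed 64-bit value this is 0x95D8F211B1FD920C − 2^64 = -7649097809274236404.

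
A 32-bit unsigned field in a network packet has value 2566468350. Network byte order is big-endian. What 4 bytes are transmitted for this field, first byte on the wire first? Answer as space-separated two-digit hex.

98 F9 32 FE

2566468350 in hexadecimal, padded to 32 bits, is 0x98F932FE.
Split into bytes (most-significant first): 98 F9 32 FE.
Big-endian stores the most-significant byte at the lowest address.
So the memory order matches the most-significant-first order: 98 F9 32 FE.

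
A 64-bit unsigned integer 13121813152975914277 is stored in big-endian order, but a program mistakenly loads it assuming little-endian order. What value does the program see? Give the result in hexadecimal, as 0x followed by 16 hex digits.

13121813152975914277 in 64-bit hexadecimal is 0xB61A0B8A502D8525.
Stored big-endian, the bytes at ascending addresses are B6 1A 0B 8A 50 2D 85 25.
Read back as little-endian, the first byte is least significant, giving 0x25852D508A0B1AB6.

0x25852D508A0B1AB6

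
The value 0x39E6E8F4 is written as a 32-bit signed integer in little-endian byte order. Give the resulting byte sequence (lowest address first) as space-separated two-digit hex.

Split into bytes (most-significant first): 39 E6 E8 F4.
In little-endian order the low byte comes first in memory.
So at ascending addresses the bytes are F4 E8 E6 39.

F4 E8 E6 39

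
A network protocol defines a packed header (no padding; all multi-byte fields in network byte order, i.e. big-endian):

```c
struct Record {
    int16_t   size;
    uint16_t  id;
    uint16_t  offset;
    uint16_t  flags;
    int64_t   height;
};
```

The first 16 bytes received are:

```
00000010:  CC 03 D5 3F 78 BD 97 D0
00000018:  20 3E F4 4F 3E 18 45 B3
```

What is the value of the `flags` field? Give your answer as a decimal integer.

38864

`flags` follows `size` (2 B), `id` (2 B), `offset` (2 B), so it starts at offset 2 + 2 + 2 = 6 and occupies 2 bytes.
Bytes at offsets 6..7: 97 D0.
Big-endian stores the most-significant byte at the lowest address.
The bytes are already most-significant first: 0x97D0.
0x97D0 = 38864.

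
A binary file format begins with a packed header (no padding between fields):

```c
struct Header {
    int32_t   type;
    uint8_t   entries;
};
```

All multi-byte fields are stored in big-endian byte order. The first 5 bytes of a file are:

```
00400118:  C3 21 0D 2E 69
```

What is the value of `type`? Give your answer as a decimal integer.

-1021244114

`type` is the first field, at byte offset 0, occupying 4 bytes.
Bytes at offsets 0..3: C3 21 0D 2E.
Big-endian stores the most-significant byte at the lowest address.
The bytes are already most-significant first: 0xC3210D2E.
Top bit is set, so as a signed 32-bit value this is 0xC3210D2E − 2^32 = -1021244114.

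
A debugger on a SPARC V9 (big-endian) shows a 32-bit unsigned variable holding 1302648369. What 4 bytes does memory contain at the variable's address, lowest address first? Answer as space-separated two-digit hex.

1302648369 in hexadecimal, padded to 32 bits, is 0x4DA4D631.
Split into bytes (most-significant first): 4D A4 D6 31.
In big-endian order the high byte comes first in memory.
So the memory order matches the most-significant-first order: 4D A4 D6 31.

4D A4 D6 31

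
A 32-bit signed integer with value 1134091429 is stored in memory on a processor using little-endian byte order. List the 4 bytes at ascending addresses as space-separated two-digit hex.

1134091429 in hexadecimal, padded to 32 bits, is 0x4398DCA5.
Split into bytes (most-significant first): 43 98 DC A5.
Little-endian: lowest address holds the least-significant byte.
So at ascending addresses the bytes are A5 DC 98 43.

A5 DC 98 43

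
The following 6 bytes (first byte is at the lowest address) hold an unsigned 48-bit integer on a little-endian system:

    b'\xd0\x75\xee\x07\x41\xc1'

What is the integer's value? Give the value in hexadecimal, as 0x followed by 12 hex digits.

In little-endian order the low byte comes first in memory.
Reassemble most-significant byte first: C1 41 07 EE 75 D0 → 0xC14107EE75D0.

0xC14107EE75D0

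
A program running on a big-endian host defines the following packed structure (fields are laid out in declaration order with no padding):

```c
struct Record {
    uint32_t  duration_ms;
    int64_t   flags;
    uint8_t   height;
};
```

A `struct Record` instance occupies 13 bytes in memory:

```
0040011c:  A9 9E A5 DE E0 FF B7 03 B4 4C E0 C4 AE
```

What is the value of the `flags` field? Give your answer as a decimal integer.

-2233865663614754620

`flags` follows `duration_ms` (4 bytes), so it starts at byte offset 4 and occupies 8 bytes.
Bytes at offsets 4..11: E0 FF B7 03 B4 4C E0 C4.
In big-endian order the high byte comes first in memory.
The bytes are already most-significant first: 0xE0FFB703B44CE0C4.
Top bit is set, so as a signed 64-bit value this is 0xE0FFB703B44CE0C4 − 2^64 = -2233865663614754620.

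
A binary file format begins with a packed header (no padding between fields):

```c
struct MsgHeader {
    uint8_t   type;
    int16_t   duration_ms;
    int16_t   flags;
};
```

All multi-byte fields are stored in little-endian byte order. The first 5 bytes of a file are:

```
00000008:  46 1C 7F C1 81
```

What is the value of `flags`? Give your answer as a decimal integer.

-32319

`flags` follows `type` (1 B), `duration_ms` (2 B), so it starts at offset 1 + 2 = 3 and occupies 2 bytes.
Bytes at offsets 3..4: C1 81.
Little-endian stores the least-significant byte at the lowest address.
Reassemble most-significant byte first: 81 C1 → 0x81C1.
Top bit is set, so as a signed 16-bit value this is 0x81C1 − 2^16 = -32319.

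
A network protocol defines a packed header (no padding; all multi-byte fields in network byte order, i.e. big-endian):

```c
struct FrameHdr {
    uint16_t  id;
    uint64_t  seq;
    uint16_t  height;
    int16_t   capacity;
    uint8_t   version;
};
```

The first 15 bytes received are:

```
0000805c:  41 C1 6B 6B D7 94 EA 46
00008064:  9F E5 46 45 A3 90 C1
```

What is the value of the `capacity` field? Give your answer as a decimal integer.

-23664

`capacity` follows `id` (2 B), `seq` (8 B), `height` (2 B), so it starts at offset 2 + 8 + 2 = 12 and occupies 2 bytes.
Bytes at offsets 12..13: A3 90.
In big-endian order the high byte comes first in memory.
The bytes are already most-significant first: 0xA390.
Top bit is set, so as a signed 16-bit value this is 0xA390 − 2^16 = -23664.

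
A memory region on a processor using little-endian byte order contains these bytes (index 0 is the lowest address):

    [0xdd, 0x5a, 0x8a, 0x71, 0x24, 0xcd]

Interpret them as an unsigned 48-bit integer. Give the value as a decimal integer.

Little-endian stores the least-significant byte at the lowest address.
Reassemble most-significant byte first: CD 24 71 8A 5A DD → 0xCD24718A5ADD.
0xCD24718A5ADD = 225556407409373.

225556407409373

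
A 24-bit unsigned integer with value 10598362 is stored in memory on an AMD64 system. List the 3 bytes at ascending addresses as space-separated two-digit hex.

10598362 in hexadecimal, padded to 24 bits, is 0xA1B7DA.
Split into bytes (most-significant first): A1 B7 DA.
In little-endian order the low byte comes first in memory.
So at ascending addresses the bytes are DA B7 A1.

DA B7 A1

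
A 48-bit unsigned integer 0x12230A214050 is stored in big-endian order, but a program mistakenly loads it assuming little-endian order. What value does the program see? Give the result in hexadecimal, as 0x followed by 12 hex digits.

Stored big-endian, the bytes at ascending addresses are 12 23 0A 21 40 50.
Read back as little-endian, the first byte is least significant, giving 0x5040210A2312.

0x5040210A2312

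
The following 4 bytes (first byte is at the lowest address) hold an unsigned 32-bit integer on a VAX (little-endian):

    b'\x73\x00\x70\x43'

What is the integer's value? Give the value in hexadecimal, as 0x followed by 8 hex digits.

Little-endian: lowest address holds the least-significant byte.
Reassemble most-significant byte first: 43 70 00 73 → 0x43700073.

0x43700073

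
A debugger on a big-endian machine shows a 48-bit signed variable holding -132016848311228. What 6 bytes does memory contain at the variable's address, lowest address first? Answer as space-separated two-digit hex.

87 EE 6E A6 EC 44

Two's complement of -132016848311228 in 48 bits: 132016848311228 = 0x7811915913BC; invert → 0x87EE6EA6EC43; add 1 → 0x87EE6EA6EC44.
Split into bytes (most-significant first): 87 EE 6E A6 EC 44.
Big-endian stores the most-significant byte at the lowest address.
So the memory order matches the most-significant-first order: 87 EE 6E A6 EC 44.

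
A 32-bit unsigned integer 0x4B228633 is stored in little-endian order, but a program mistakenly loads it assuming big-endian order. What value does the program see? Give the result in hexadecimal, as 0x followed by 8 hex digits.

Stored little-endian, the bytes at ascending addresses are 33 86 22 4B.
Read back as big-endian, the last byte is least significant, giving 0x3386224B.

0x3386224B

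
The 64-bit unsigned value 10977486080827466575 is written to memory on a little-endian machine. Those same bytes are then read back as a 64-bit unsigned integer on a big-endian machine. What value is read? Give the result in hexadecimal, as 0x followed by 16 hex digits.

0x4F2384E66DDD5798

10977486080827466575 in 64-bit hexadecimal is 0x9857DD6DE684234F.
Stored little-endian, the bytes at ascending addresses are 4F 23 84 E6 6D DD 57 98.
Read back as big-endian, the last byte is least significant, giving 0x4F2384E66DDD5798.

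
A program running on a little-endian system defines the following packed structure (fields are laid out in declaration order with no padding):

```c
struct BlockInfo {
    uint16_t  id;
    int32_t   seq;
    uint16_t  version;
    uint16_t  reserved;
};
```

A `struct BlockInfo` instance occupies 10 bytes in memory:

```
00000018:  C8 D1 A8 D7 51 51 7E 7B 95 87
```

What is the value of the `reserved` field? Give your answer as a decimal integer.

`reserved` follows `id` (2 B), `seq` (4 B), `version` (2 B), so it starts at offset 2 + 4 + 2 = 8 and occupies 2 bytes.
Bytes at offsets 8..9: 95 87.
Little-endian stores the least-significant byte at the lowest address.
Reassemble most-significant byte first: 87 95 → 0x8795.
0x8795 = 34709.

34709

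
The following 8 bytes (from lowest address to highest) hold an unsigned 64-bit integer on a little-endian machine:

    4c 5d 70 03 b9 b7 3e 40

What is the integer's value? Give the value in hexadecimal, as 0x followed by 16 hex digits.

Little-endian: lowest address holds the least-significant byte.
Reassemble most-significant byte first: 40 3E B7 B9 03 70 5D 4C → 0x403EB7B903705D4C.

0x403EB7B903705D4C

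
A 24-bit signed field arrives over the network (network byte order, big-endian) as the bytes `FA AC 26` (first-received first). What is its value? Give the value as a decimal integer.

-349146

Big-endian: lowest address holds the most-significant byte.
The bytes are already most-significant first: 0xFAAC26.
Top bit is set, so as a signed 24-bit value this is 0xFAAC26 − 2^24 = -349146.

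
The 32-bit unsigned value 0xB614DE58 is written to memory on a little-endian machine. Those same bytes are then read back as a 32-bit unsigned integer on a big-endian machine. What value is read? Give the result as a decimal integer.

1490949302

Stored little-endian, the bytes at ascending addresses are 58 DE 14 B6.
Read back as big-endian, the last byte is least significant, giving 0x58DE14B6.
0x58DE14B6 = 1490949302.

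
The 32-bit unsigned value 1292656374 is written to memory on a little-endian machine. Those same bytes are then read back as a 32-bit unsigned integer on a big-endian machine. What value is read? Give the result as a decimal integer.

1292656374 in 32-bit hexadecimal is 0x4D0C5EF6.
Stored little-endian, the bytes at ascending addresses are F6 5E 0C 4D.
Read back as big-endian, the last byte is least significant, giving 0xF65E0C4D.
0xF65E0C4D = 4133358669.

4133358669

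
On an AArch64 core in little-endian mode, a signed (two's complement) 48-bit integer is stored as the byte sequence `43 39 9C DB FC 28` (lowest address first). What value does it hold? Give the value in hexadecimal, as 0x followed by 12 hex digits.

In little-endian order the low byte comes first in memory.
Reassemble most-significant byte first: 28 FC DB 9C 39 43 → 0x28FCDB9C3943.

0x28FCDB9C3943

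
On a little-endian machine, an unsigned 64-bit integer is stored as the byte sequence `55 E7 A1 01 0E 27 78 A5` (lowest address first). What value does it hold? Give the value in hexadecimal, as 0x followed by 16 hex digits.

0xA578270E01A1E755

Little-endian: lowest address holds the least-significant byte.
Reassemble most-significant byte first: A5 78 27 0E 01 A1 E7 55 → 0xA578270E01A1E755.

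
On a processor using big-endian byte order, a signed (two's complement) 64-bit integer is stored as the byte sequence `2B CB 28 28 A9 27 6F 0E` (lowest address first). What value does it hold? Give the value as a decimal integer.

In big-endian order the high byte comes first in memory.
The bytes are already most-significant first: 0x2BCB2828A9276F0E.
0x2BCB2828A9276F0E = 3155660119004901134.

3155660119004901134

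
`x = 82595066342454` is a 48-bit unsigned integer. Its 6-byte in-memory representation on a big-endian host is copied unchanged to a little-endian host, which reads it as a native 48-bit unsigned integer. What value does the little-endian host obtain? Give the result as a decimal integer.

82595066342454 in 48-bit hexadecimal is 0x4B1EA996EC36.
Stored big-endian, the bytes at ascending addresses are 4B 1E A9 96 EC 36.
Read back as little-endian, the first byte is least significant, giving 0x36EC96A91E4B.
0x36EC96A91E4B = 60389767847499.

60389767847499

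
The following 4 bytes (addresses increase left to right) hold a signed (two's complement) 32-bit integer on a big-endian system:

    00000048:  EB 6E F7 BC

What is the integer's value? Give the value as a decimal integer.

Big-endian stores the most-significant byte at the lowest address.
The bytes are already most-significant first: 0xEB6EF7BC.
Top bit is set, so as a signed 32-bit value this is 0xEB6EF7BC − 2^32 = -345049156.

-345049156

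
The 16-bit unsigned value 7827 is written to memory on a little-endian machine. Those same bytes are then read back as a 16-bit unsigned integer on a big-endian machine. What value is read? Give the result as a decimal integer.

7827 in 16-bit hexadecimal is 0x1E93.
Stored little-endian, the bytes at ascending addresses are 93 1E.
Read back as big-endian, the last byte is least significant, giving 0x931E.
0x931E = 37662.

37662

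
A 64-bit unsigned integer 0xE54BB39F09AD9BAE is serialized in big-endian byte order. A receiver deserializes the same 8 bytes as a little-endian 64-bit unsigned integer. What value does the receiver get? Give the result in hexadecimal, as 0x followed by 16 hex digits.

Stored big-endian, the bytes at ascending addresses are E5 4B B3 9F 09 AD 9B AE.
Read back as little-endian, the first byte is least significant, giving 0xAE9BAD099FB34BE5.

0xAE9BAD099FB34BE5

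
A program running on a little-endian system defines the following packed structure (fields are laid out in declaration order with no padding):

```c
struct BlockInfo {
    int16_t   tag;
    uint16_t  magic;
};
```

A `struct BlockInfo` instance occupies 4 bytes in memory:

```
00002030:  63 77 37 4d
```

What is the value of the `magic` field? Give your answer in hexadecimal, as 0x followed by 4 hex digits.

0x4D37

`magic` follows `tag` (2 bytes), so it starts at byte offset 2 and occupies 2 bytes.
Bytes at offsets 2..3: 37 4D.
In little-endian order the low byte comes first in memory.
Reassemble most-significant byte first: 4D 37 → 0x4D37.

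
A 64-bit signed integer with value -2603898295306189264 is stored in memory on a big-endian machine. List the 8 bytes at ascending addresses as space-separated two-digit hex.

DB DD 18 4B E5 07 86 30

Two's complement of -2603898295306189264 in 64 bits: 2603898295306189264 = 0x2422E7B41AF879D0; invert → 0xDBDD184BE507862F; add 1 → 0xDBDD184BE5078630.
Split into bytes (most-significant first): DB DD 18 4B E5 07 86 30.
Big-endian stores the most-significant byte at the lowest address.
So the memory order matches the most-significant-first order: DB DD 18 4B E5 07 86 30.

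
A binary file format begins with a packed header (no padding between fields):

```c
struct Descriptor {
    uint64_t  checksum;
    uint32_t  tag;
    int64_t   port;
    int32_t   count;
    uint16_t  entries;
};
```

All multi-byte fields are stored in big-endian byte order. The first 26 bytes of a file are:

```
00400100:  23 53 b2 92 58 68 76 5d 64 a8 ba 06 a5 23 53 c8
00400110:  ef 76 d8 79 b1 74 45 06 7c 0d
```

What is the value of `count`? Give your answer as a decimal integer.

-1317780218

`count` follows `checksum` (8 B), `tag` (4 B), `port` (8 B), so it starts at offset 8 + 4 + 8 = 20 and occupies 4 bytes.
Bytes at offsets 20..23: B1 74 45 06.
Big-endian stores the most-significant byte at the lowest address.
The bytes are already most-significant first: 0xB1744506.
Top bit is set, so as a signed 32-bit value this is 0xB1744506 − 2^32 = -1317780218.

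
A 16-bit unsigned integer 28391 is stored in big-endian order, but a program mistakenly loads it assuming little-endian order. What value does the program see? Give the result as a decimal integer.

59246

28391 in 16-bit hexadecimal is 0x6EE7.
Stored big-endian, the bytes at ascending addresses are 6E E7.
Read back as little-endian, the first byte is least significant, giving 0xE76E.
0xE76E = 59246.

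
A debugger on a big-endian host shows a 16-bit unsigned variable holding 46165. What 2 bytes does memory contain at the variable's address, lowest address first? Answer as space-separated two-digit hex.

B4 55

46165 in hexadecimal, padded to 16 bits, is 0xB455.
Split into bytes (most-significant first): B4 55.
Big-endian: lowest address holds the most-significant byte.
So the memory order matches the most-significant-first order: B4 55.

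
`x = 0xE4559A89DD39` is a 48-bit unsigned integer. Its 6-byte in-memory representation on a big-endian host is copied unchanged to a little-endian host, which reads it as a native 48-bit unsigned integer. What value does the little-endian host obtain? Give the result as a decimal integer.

Stored big-endian, the bytes at ascending addresses are E4 55 9A 89 DD 39.
Read back as little-endian, the first byte is least significant, giving 0x39DD899A55E4.
0x39DD899A55E4 = 63623659148772.

63623659148772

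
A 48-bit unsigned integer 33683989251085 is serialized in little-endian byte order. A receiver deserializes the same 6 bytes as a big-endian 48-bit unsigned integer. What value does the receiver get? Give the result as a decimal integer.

15136381903390

33683989251085 in 48-bit hexadecimal is 0x1EA2AA36C40D.
Stored little-endian, the bytes at ascending addresses are 0D C4 36 AA A2 1E.
Read back as big-endian, the last byte is least significant, giving 0x0DC436AAA21E.
0x0DC436AAA21E = 15136381903390.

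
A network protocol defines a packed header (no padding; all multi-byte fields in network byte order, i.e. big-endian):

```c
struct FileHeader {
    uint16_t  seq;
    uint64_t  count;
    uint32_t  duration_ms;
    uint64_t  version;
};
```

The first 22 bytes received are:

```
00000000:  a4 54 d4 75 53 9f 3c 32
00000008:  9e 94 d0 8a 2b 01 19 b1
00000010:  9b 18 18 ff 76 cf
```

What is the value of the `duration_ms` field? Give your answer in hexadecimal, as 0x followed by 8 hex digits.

0xD08A2B01

`duration_ms` follows `seq` (2 B), `count` (8 B), so it starts at offset 2 + 8 = 10 and occupies 4 bytes.
Bytes at offsets 10..13: D0 8A 2B 01.
Big-endian stores the most-significant byte at the lowest address.
The bytes are already most-significant first: 0xD08A2B01.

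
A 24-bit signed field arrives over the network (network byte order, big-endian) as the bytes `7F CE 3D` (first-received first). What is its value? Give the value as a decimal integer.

In big-endian order the high byte comes first in memory.
The bytes are already most-significant first: 0x7FCE3D.
0x7FCE3D = 8375869.

8375869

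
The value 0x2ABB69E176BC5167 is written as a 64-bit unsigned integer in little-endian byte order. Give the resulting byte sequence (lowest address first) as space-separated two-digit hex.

67 51 BC 76 E1 69 BB 2A

Split into bytes (most-significant first): 2A BB 69 E1 76 BC 51 67.
In little-endian order the low byte comes first in memory.
So at ascending addresses the bytes are 67 51 BC 76 E1 69 BB 2A.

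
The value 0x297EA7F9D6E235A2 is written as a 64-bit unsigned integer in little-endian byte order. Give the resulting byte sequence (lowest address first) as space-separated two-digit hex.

Split into bytes (most-significant first): 29 7E A7 F9 D6 E2 35 A2.
In little-endian order the low byte comes first in memory.
So at ascending addresses the bytes are A2 35 E2 D6 F9 A7 7E 29.

A2 35 E2 D6 F9 A7 7E 29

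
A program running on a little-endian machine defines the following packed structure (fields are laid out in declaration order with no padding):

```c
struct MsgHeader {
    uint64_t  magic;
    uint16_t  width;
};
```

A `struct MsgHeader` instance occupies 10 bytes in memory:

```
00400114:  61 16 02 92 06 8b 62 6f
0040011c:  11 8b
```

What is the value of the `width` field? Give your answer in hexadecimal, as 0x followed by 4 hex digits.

`width` follows `magic` (8 bytes), so it starts at byte offset 8 and occupies 2 bytes.
Bytes at offsets 8..9: 11 8B.
Little-endian: lowest address holds the least-significant byte.
Reassemble most-significant byte first: 8B 11 → 0x8B11.

0x8B11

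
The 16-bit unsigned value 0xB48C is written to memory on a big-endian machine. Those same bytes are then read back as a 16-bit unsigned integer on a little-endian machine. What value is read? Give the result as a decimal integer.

36020

Stored big-endian, the bytes at ascending addresses are B4 8C.
Read back as little-endian, the first byte is least significant, giving 0x8CB4.
0x8CB4 = 36020.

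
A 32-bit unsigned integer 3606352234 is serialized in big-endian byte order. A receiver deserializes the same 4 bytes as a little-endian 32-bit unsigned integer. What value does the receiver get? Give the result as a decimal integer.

1787950294

3606352234 in 32-bit hexadecimal is 0xD6F4916A.
Stored big-endian, the bytes at ascending addresses are D6 F4 91 6A.
Read back as little-endian, the first byte is least significant, giving 0x6A91F4D6.
0x6A91F4D6 = 1787950294.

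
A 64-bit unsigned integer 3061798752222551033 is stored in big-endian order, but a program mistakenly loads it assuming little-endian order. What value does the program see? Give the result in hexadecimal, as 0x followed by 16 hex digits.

0xF99BF537BEB17D2A

3061798752222551033 in 64-bit hexadecimal is 0x2A7DB1BE37F59BF9.
Stored big-endian, the bytes at ascending addresses are 2A 7D B1 BE 37 F5 9B F9.
Read back as little-endian, the first byte is least significant, giving 0xF99BF537BEB17D2A.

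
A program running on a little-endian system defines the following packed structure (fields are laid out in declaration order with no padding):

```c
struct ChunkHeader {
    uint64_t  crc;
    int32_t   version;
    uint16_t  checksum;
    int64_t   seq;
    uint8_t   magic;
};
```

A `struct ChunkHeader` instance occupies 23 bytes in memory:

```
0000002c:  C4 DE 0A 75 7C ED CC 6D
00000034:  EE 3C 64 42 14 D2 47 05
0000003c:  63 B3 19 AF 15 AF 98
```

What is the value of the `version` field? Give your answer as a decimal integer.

`version` follows `crc` (8 bytes), so it starts at byte offset 8 and occupies 4 bytes.
Bytes at offsets 8..11: EE 3C 64 42.
Little-endian stores the least-significant byte at the lowest address.
Reassemble most-significant byte first: 42 64 3C EE → 0x42643CEE.
0x42643CEE = 1113865454.

1113865454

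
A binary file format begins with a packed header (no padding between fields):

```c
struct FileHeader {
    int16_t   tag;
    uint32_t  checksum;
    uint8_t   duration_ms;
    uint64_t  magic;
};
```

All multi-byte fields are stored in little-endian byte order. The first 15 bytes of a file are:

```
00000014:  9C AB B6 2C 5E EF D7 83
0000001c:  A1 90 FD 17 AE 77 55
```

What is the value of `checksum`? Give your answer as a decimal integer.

4015926454

`checksum` follows `tag` (2 bytes), so it starts at byte offset 2 and occupies 4 bytes.
Bytes at offsets 2..5: B6 2C 5E EF.
Little-endian stores the least-significant byte at the lowest address.
Reassemble most-significant byte first: EF 5E 2C B6 → 0xEF5E2CB6.
0xEF5E2CB6 = 4015926454.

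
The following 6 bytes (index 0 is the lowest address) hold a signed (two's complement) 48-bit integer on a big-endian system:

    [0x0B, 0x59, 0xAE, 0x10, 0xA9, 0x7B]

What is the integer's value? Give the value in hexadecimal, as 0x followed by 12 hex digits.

0x0B59AE10A97B

Big-endian stores the most-significant byte at the lowest address.
The bytes are already most-significant first: 0x0B59AE10A97B.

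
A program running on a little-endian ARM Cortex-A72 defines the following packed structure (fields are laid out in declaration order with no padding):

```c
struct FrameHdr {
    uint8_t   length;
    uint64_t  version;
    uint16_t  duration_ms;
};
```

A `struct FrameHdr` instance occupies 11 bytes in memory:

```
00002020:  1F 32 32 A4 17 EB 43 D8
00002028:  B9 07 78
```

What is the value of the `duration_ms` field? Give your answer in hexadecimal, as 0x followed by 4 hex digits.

`duration_ms` follows `length` (1 B), `version` (8 B), so it starts at offset 1 + 8 = 9 and occupies 2 bytes.
Bytes at offsets 9..10: 07 78.
Little-endian stores the least-significant byte at the lowest address.
Reassemble most-significant byte first: 78 07 → 0x7807.

0x7807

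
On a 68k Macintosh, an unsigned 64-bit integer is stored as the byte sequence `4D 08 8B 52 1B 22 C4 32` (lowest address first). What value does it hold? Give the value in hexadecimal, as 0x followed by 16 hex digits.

Big-endian: lowest address holds the most-significant byte.
The bytes are already most-significant first: 0x4D088B521B22C432.

0x4D088B521B22C432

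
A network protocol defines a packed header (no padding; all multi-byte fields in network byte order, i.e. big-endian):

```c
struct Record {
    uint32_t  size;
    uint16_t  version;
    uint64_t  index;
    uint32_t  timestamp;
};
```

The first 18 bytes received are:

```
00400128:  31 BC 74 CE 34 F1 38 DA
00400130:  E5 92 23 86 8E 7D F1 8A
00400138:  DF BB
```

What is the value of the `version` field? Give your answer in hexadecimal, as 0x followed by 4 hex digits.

`version` follows `size` (4 bytes), so it starts at byte offset 4 and occupies 2 bytes.
Bytes at offsets 4..5: 34 F1.
In big-endian order the high byte comes first in memory.
The bytes are already most-significant first: 0x34F1.

0x34F1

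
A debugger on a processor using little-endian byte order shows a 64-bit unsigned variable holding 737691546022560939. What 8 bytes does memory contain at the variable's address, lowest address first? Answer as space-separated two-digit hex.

AB C4 7B 7A 8D CE 3C 0A

737691546022560939 in hexadecimal, padded to 64 bits, is 0x0A3CCE8D7A7BC4AB.
Split into bytes (most-significant first): 0A 3C CE 8D 7A 7B C4 AB.
Little-endian: lowest address holds the least-significant byte.
So at ascending addresses the bytes are AB C4 7B 7A 8D CE 3C 0A.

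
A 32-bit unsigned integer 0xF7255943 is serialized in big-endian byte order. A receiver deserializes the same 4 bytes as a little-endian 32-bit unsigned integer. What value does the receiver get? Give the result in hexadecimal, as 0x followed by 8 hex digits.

0x435925F7

Stored big-endian, the bytes at ascending addresses are F7 25 59 43.
Read back as little-endian, the first byte is least significant, giving 0x435925F7.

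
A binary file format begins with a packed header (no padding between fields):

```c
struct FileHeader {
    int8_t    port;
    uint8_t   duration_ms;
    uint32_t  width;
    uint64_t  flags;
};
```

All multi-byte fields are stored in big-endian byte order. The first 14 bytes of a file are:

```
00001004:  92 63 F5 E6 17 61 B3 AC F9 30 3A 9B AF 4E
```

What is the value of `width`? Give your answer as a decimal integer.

4125497185

`width` follows `port` (1 B), `duration_ms` (1 B), so it starts at offset 1 + 1 = 2 and occupies 4 bytes.
Bytes at offsets 2..5: F5 E6 17 61.
In big-endian order the high byte comes first in memory.
The bytes are already most-significant first: 0xF5E61761.
0xF5E61761 = 4125497185.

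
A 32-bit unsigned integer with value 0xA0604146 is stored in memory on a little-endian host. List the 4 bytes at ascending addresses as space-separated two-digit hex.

Split into bytes (most-significant first): A0 60 41 46.
Little-endian: lowest address holds the least-significant byte.
So at ascending addresses the bytes are 46 41 60 A0.

46 41 60 A0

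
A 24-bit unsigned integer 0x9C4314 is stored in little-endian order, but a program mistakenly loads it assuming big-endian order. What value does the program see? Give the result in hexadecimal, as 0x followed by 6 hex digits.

0x14439C

Stored little-endian, the bytes at ascending addresses are 14 43 9C.
Read back as big-endian, the last byte is least significant, giving 0x14439C.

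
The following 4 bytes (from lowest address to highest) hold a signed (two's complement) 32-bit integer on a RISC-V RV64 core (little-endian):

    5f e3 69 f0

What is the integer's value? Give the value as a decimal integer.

In little-endian order the low byte comes first in memory.
Reassemble most-significant byte first: F0 69 E3 5F → 0xF069E35F.
Top bit is set, so as a signed 32-bit value this is 0xF069E35F − 2^32 = -261495969.

-261495969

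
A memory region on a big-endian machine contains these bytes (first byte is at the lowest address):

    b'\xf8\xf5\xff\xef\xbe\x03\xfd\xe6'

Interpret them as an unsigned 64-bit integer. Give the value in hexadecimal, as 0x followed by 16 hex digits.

Big-endian stores the most-significant byte at the lowest address.
The bytes are already most-significant first: 0xF8F5FFEFBE03FDE6.

0xF8F5FFEFBE03FDE6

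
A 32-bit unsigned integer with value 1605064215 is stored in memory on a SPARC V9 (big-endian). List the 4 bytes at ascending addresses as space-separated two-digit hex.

1605064215 in hexadecimal, padded to 32 bits, is 0x5FAB5617.
Split into bytes (most-significant first): 5F AB 56 17.
In big-endian order the high byte comes first in memory.
So the memory order matches the most-significant-first order: 5F AB 56 17.

5F AB 56 17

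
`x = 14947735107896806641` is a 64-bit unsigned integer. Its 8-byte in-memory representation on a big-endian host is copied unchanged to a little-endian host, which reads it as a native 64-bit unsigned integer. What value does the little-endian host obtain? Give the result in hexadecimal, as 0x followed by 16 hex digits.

0xF10CD356E20571CF

14947735107896806641 in 64-bit hexadecimal is 0xCF7105E256D30CF1.
Stored big-endian, the bytes at ascending addresses are CF 71 05 E2 56 D3 0C F1.
Read back as little-endian, the first byte is least significant, giving 0xF10CD356E20571CF.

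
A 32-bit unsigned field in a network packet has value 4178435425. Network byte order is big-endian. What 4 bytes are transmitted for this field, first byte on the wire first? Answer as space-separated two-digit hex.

F9 0D DD 61

4178435425 in hexadecimal, padded to 32 bits, is 0xF90DDD61.
Split into bytes (most-significant first): F9 0D DD 61.
Big-endian: lowest address holds the most-significant byte.
So the memory order matches the most-significant-first order: F9 0D DD 61.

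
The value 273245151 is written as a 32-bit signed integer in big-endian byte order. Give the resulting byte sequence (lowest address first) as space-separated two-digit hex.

273245151 in hexadecimal, padded to 32 bits, is 0x104963DF.
Split into bytes (most-significant first): 10 49 63 DF.
Big-endian stores the most-significant byte at the lowest address.
So the memory order matches the most-significant-first order: 10 49 63 DF.

10 49 63 DF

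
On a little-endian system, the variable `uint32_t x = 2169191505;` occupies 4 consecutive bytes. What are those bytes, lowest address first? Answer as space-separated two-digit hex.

2169191505 in hexadecimal, padded to 32 bits, is 0x814B3C51.
Split into bytes (most-significant first): 81 4B 3C 51.
In little-endian order the low byte comes first in memory.
So at ascending addresses the bytes are 51 3C 4B 81.

51 3C 4B 81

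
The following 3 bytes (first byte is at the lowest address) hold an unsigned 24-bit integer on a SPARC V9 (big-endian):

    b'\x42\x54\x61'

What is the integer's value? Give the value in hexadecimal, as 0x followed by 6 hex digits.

0x425461

Big-endian stores the most-significant byte at the lowest address.
The bytes are already most-significant first: 0x425461.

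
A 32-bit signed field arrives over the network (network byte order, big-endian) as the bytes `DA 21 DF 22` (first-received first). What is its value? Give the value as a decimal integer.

In big-endian order the high byte comes first in memory.
The bytes are already most-significant first: 0xDA21DF22.
Top bit is set, so as a signed 32-bit value this is 0xDA21DF22 − 2^32 = -635314398.

-635314398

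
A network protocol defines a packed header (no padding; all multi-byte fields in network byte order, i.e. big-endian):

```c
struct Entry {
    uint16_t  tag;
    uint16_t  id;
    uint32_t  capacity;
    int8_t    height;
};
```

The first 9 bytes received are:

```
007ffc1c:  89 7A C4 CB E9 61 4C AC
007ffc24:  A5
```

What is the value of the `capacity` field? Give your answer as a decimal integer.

`capacity` follows `tag` (2 B), `id` (2 B), so it starts at offset 2 + 2 = 4 and occupies 4 bytes.
Bytes at offsets 4..7: E9 61 4C AC.
Big-endian stores the most-significant byte at the lowest address.
The bytes are already most-significant first: 0xE9614CAC.
0xE9614CAC = 3915467948.

3915467948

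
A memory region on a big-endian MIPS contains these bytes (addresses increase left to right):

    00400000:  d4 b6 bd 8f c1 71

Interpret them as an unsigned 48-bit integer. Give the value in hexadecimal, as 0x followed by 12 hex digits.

0xD4B6BD8FC171

In big-endian order the high byte comes first in memory.
The bytes are already most-significant first: 0xD4B6BD8FC171.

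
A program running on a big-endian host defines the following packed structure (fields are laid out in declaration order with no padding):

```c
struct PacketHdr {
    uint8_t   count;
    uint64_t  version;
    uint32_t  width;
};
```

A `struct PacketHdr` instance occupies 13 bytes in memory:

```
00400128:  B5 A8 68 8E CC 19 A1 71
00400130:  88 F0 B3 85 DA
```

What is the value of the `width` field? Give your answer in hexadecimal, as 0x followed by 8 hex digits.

0xF0B385DA

`width` follows `count` (1 B), `version` (8 B), so it starts at offset 1 + 8 = 9 and occupies 4 bytes.
Bytes at offsets 9..12: F0 B3 85 DA.
Big-endian: lowest address holds the most-significant byte.
The bytes are already most-significant first: 0xF0B385DA.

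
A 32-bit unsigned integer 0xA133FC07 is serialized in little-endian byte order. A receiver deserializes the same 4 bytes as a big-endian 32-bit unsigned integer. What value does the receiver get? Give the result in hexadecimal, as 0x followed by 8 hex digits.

Stored little-endian, the bytes at ascending addresses are 07 FC 33 A1.
Read back as big-endian, the last byte is least significant, giving 0x07FC33A1.

0x07FC33A1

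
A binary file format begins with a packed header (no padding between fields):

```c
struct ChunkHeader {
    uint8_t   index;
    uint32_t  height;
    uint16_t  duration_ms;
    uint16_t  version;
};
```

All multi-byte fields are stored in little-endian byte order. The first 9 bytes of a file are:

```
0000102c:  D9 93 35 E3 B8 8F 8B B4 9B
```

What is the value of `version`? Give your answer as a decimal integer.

39860

`version` follows `index` (1 B), `height` (4 B), `duration_ms` (2 B), so it starts at offset 1 + 4 + 2 = 7 and occupies 2 bytes.
Bytes at offsets 7..8: B4 9B.
Little-endian stores the least-significant byte at the lowest address.
Reassemble most-significant byte first: 9B B4 → 0x9BB4.
0x9BB4 = 39860.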